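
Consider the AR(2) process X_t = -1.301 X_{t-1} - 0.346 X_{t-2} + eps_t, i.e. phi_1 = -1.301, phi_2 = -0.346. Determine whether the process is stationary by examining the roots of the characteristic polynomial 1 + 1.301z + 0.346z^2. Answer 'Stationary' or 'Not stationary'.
\text{Stationary}

The AR(p) characteristic polynomial is P(z) = 1 + 1.301z + 0.346z^2.
Stationarity requires all roots to lie outside the unit circle, i.e. |z| > 1 for every root.
Set 1 + (1.301) z + (0.346) z^2 = 0, i.e. a z^2 + b z + c = 0 with a = 0.346, b = 1.301, c = 1.
Discriminant D = b^2 - 4ac = (1.301)^2 - 4*(0.346)*1 = 1.692601 - (1.384) = 0.308601.
D >= 0, so the roots are real: z = (-b +/- sqrt(D)) / (2a) = (-1.301 +/- 0.555519) / (0.692).
  z_1 = (-1.301 + 0.555519) / (0.692) = -1.0773,   |z_1| = 1.0773.
  z_2 = (-1.301 - 0.555519) / (0.692) = -2.6828,   |z_2| = 2.6828.
Moduli of all roots: 1.0773, 2.6828.
All moduli strictly greater than 1? Yes.
Verdict: Stationary.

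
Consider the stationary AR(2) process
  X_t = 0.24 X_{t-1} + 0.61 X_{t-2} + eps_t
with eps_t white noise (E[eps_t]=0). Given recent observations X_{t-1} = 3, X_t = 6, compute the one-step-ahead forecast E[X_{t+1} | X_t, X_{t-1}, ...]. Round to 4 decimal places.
E[X_{t+1} \mid \mathcal F_t] = 3.2700

For an AR(p) model X_t = c + sum_i phi_i X_{t-i} + eps_t, the
one-step-ahead conditional mean is
  E[X_{t+1} | X_t, ...] = c + sum_i phi_i X_{t+1-i}.
Substitute known values:
  E[X_{t+1} | ...] = (0.24) * (6) + (0.61) * (3)
                   = 3.2700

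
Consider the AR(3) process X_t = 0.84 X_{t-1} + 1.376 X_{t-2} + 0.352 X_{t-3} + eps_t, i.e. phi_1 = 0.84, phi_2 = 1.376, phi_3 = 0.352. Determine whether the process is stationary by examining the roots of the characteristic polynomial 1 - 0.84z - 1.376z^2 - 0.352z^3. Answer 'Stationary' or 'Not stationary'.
\text{Not stationary}

The AR(p) characteristic polynomial is P(z) = 1 - 0.84z - 1.376z^2 - 0.352z^3.
Stationarity requires all roots to lie outside the unit circle, i.e. |z| > 1 for every root.
Degree 3: look for a simple real root z0 first, then factor out (1 - z/z0) and solve the remaining quadratic.
Testing z0 = -2.5: P(-2.5) = 1 + (-0.84)(-2.5) + (-1.376)(-2.5)^2 + (-0.352)(-2.5)^3
  = 1 + (2.1) + (-8.6) + (5.5) = 0.  So z_0 = -2.5 is a root, |z_0| = 2.5.
Divide out the factor (1 + 0.4 z) = (1 - z/z0) (since 1/z0 = -0.4):
  P(z) = (1 + 0.4 z)(1 + (-1.24) z + (-0.88) z^2)
  [check: z-coef -1.24 - (-0.4) = -0.84; z^2-coef -0.88 - (-0.4)(-1.24) = -1.376; z^3-coef -(-0.4)(-0.88) = -0.352.]
Remaining roots from the quadratic factor 1 + (-1.24) z + (-0.88) z^2:
  Set 1 + (-1.24) z + (-0.88) z^2 = 0, i.e. a z^2 + b z + c = 0 with a = -0.88, b = -1.24, c = 1.
  Discriminant D = b^2 - 4ac = (-1.24)^2 - 4*(-0.88)*1 = 1.5376 - (-3.52) = 5.0576.
  D >= 0, so the roots are real: z = (-b +/- sqrt(D)) / (2a) = (1.24 +/- 2.248911) / (-1.76).
    z_1 = (1.24 + 2.248911) / (-1.76) = -1.9823,   |z_1| = 1.9823.
    z_2 = (1.24 - 2.248911) / (-1.76) = 0.5732,   |z_2| = 0.5732.
Moduli of all roots: 2.5000, 1.9823, 0.5732.
All moduli strictly greater than 1? No.
Verdict: Not stationary.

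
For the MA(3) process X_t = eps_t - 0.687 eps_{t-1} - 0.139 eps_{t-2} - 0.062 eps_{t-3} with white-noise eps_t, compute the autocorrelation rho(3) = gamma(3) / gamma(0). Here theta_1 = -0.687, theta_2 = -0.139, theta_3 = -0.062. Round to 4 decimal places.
\rho(3) = -0.0415

For an MA(q) process with theta_0 = 1, the autocovariance is
  gamma(k) = sigma^2 * sum_{i=0..q-k} theta_i * theta_{i+k},
and rho(k) = gamma(k) / gamma(0). Sigma^2 cancels.
  numerator   = (1)*(-0.062) = -0.062.
  denominator = (1)^2 + (-0.687)^2 + (-0.139)^2 + (-0.062)^2 = 1.495134.
  rho(3) = -0.062 / 1.495134 = -0.0415.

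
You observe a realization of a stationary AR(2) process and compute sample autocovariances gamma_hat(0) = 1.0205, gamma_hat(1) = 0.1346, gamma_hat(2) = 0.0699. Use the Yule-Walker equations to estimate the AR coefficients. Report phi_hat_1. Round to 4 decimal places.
\hat\phi_{1} = 0.1250

The Yule-Walker equations for an AR(p) process read, in matrix form,
  Gamma_p phi = r_p,   with   (Gamma_p)_{ij} = gamma(|i - j|),
                       (r_p)_i = gamma(i),   i,j = 1..p.
Substitute the sample gammas (Toeplitz matrix and right-hand side of size 2):
  Gamma_p = [[1.0205, 0.1346], [0.1346, 1.0205]]
  r_p     = [0.1346, 0.0699]
Written out:
  1.0205 phi_1 + 0.1346 phi_2 = 0.1346
  0.1346 phi_1 + 1.0205 phi_2 = 0.0699
Solve by Cramer's rule:
  det = gamma(0)^2 - gamma(1)^2 = (1.0205)^2 - (0.1346)^2 = 1.04142025 - 0.01811716 = 1.02330309
  phi_hat_1 = [gamma(1) gamma(0) - gamma(1) gamma(2)] / det = [(0.1346)(1.0205) - (0.1346)(0.0699)] / 1.02330309 = 0.12795076 / 1.02330309 = 0.125
  phi_hat_2 = [gamma(0) gamma(2) - gamma(1)^2] / det = [(1.0205)(0.0699) - (0.1346)^2] / 1.02330309 = 0.05321579 / 1.02330309 = 0.052
So phi_hat = [0.1250, 0.0520].
Therefore phi_hat_1 = 0.1250.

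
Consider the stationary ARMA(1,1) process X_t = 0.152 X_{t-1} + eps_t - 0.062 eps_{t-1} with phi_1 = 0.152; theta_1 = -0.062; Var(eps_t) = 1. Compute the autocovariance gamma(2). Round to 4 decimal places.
\gamma(2) = 0.0139

Multiply the model equation by X_{t-k} and take expectations. With theta_0 = psi_0 = 1 and psi_j the MA(infinity) weights, this gives
  gamma(k) - sum_i phi_i gamma(k-i) = c_k,
  c_k = sigma^2 * sum_{j=k..q} theta_j psi_{j-k}   (c_k = 0 for k > q),
using gamma(-m) = gamma(m).
psi-weights needed (psi_j = theta_j + sum_i phi_i psi_{j-i}):
  psi_1 = theta_1 + phi_1 = -0.062 + (0.152) = 0.09
Right-hand sides:
  c_0 = sigma^2 (1 + theta_1 psi_1) = 1 * (1 + (-0.062)(0.09)) = 1 * 0.99442 = 0.99442
  c_1 = sigma^2 theta_1 = 1 * (-0.062) = -0.062
  c_2 = 0
Equations for k = 0 and k = 1 (AR order 1):
  gamma(0) = phi_1 gamma(1) + c_0
  gamma(1) = phi_1 gamma(0) + c_1
Substituting the second into the first: gamma(0) (1 - phi_1^2) = c_0 + phi_1 c_1, so
  gamma(0) = (c_0 + phi_1 c_1) / (1 - phi_1^2) = (0.99442 + (0.152)(-0.062)) / (1 - (0.152)^2) = 0.984996 / 0.976896 = 1.008292.
  gamma(1) = phi_1 gamma(0) + c_1 = (0.152)(1.008292) + (-0.062) = 0.09126.
For k = 2 (> q): gamma(2) = phi_1 gamma(1) = (0.152)(0.09126) = 0.013872.
Therefore gamma(2) = 0.0139 (to 4 decimal places).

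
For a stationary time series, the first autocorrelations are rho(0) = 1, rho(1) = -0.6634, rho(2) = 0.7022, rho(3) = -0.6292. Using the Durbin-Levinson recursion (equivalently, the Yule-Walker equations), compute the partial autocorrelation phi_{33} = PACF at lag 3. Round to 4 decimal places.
\phi_{33} = -0.1621

The PACF at lag k is phi_{kk}, the last component of the solution
to the Yule-Walker system G_k phi = r_k where
  (G_k)_{ij} = rho(|i - j|), (r_k)_i = rho(i), i,j = 1..k.
Equivalently, Durbin-Levinson gives phi_{kk} iteratively:
  phi_{11} = rho(1)
  phi_{kk} = [rho(k) - sum_{j=1..k-1} phi_{k-1,j} rho(k-j)]
            / [1 - sum_{j=1..k-1} phi_{k-1,j} rho(j)],
  phi_{k,j} = phi_{k-1,j} - phi_{kk} phi_{k-1,k-j},  j = 1..k-1.
Step k = 1:
  phi_11 = rho(1) = -0.6634.
Step k = 2:
  phi_22 = [rho(2) - phi_11 rho(1)] / [1 - phi_11 rho(1)] = [0.7022 - (-0.6634)(-0.6634)] / [1 - (-0.6634)(-0.6634)]
         = 0.26210044 / 0.55990044 = 0.46812.
  Update: phi_21 = phi_11 - phi_22 phi_11 = -0.6634 - (0.46812)(-0.6634) = -0.352849.
Step k = 3:
  phi_33 = [rho(3) - phi_21 rho(2) - phi_22 rho(1)] / [1 - phi_21 rho(1) - phi_22 rho(2)]
    numerator   = -0.6292 - (-0.352849)(0.7022) - (0.46812)(-0.6634) = -0.07087854
    denominator = 1 - (-0.352849)(-0.6634) - (0.46812)(0.7022) = 0.43720605
  phi_33 = -0.07087854 / 0.43720605 = -0.1621.
Therefore phi_{33} = -0.1621.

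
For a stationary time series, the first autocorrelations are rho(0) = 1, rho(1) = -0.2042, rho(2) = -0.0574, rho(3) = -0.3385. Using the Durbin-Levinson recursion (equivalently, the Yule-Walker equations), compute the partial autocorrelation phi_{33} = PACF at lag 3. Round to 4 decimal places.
\phi_{33} = -0.3930

The PACF at lag k is phi_{kk}, the last component of the solution
to the Yule-Walker system G_k phi = r_k where
  (G_k)_{ij} = rho(|i - j|), (r_k)_i = rho(i), i,j = 1..k.
Equivalently, Durbin-Levinson gives phi_{kk} iteratively:
  phi_{11} = rho(1)
  phi_{kk} = [rho(k) - sum_{j=1..k-1} phi_{k-1,j} rho(k-j)]
            / [1 - sum_{j=1..k-1} phi_{k-1,j} rho(j)],
  phi_{k,j} = phi_{k-1,j} - phi_{kk} phi_{k-1,k-j},  j = 1..k-1.
Step k = 1:
  phi_11 = rho(1) = -0.2042.
Step k = 2:
  phi_22 = [rho(2) - phi_11 rho(1)] / [1 - phi_11 rho(1)] = [-0.0574 - (-0.2042)(-0.2042)] / [1 - (-0.2042)(-0.2042)]
         = -0.09909764 / 0.95830236 = -0.10341.
  Update: phi_21 = phi_11 - phi_22 phi_11 = -0.2042 - (-0.10341)(-0.2042) = -0.225316.
Step k = 3:
  phi_33 = [rho(3) - phi_21 rho(2) - phi_22 rho(1)] / [1 - phi_21 rho(1) - phi_22 rho(2)]
    numerator   = -0.3385 - (-0.225316)(-0.0574) - (-0.10341)(-0.2042) = -0.37254939
    denominator = 1 - (-0.225316)(-0.2042) - (-0.10341)(-0.0574) = 0.94805472
  phi_33 = -0.37254939 / 0.94805472 = -0.393.
Therefore phi_{33} = -0.3930.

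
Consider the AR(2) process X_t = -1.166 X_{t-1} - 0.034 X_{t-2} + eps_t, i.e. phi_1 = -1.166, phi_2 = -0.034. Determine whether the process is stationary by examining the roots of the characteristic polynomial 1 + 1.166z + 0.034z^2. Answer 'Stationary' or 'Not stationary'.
\text{Not stationary}

The AR(p) characteristic polynomial is P(z) = 1 + 1.166z + 0.034z^2.
Stationarity requires all roots to lie outside the unit circle, i.e. |z| > 1 for every root.
Set 1 + (1.166) z + (0.034) z^2 = 0, i.e. a z^2 + b z + c = 0 with a = 0.034, b = 1.166, c = 1.
Discriminant D = b^2 - 4ac = (1.166)^2 - 4*(0.034)*1 = 1.359556 - (0.136) = 1.223556.
D >= 0, so the roots are real: z = (-b +/- sqrt(D)) / (2a) = (-1.166 +/- 1.106145) / (0.068).
  z_1 = (-1.166 + 1.106145) / (0.068) = -0.8802,   |z_1| = 0.8802.
  z_2 = (-1.166 - 1.106145) / (0.068) = -33.4139,   |z_2| = 33.4139.
Moduli of all roots: 0.8802, 33.4139.
All moduli strictly greater than 1? No.
Verdict: Not stationary.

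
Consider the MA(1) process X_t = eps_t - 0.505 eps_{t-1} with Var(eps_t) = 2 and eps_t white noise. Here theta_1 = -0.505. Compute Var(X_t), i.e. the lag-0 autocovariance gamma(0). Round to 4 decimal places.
\gamma(0) = 2.5101

For an MA(q) process X_t = eps_t + sum_i theta_i eps_{t-i} with
Var(eps_t) = sigma^2, the variance is
  gamma(0) = sigma^2 * (1 + sum_i theta_i^2).
  sum_i theta_i^2 = (-0.505)^2 = 0.255025.
  gamma(0) = 2 * (1 + 0.255025) = 2 * 1.255025 = 2.51005, which rounds to 2.5101.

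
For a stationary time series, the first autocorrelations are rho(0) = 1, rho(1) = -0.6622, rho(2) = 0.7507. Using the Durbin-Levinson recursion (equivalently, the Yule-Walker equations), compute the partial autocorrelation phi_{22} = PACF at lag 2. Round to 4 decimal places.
\phi_{22} = 0.5560

The PACF at lag k is phi_{kk}, the last component of the solution
to the Yule-Walker system G_k phi = r_k where
  (G_k)_{ij} = rho(|i - j|), (r_k)_i = rho(i), i,j = 1..k.
Equivalently, Durbin-Levinson gives phi_{kk} iteratively:
  phi_{11} = rho(1)
  phi_{kk} = [rho(k) - sum_{j=1..k-1} phi_{k-1,j} rho(k-j)]
            / [1 - sum_{j=1..k-1} phi_{k-1,j} rho(j)],
  phi_{k,j} = phi_{k-1,j} - phi_{kk} phi_{k-1,k-j},  j = 1..k-1.
Step k = 1:
  phi_11 = rho(1) = -0.6622.
Step k = 2:
  phi_22 = [rho(2) - phi_11 rho(1)] / [1 - phi_11 rho(1)] = [0.7507 - (-0.6622)(-0.6622)] / [1 - (-0.6622)(-0.6622)]
         = 0.31219116 / 0.56149116 = 0.556.
Therefore phi_{22} = 0.5560.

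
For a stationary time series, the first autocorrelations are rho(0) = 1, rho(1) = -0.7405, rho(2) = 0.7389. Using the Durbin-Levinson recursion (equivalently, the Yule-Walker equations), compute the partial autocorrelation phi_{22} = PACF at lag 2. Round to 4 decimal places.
\phi_{22} = 0.4219

The PACF at lag k is phi_{kk}, the last component of the solution
to the Yule-Walker system G_k phi = r_k where
  (G_k)_{ij} = rho(|i - j|), (r_k)_i = rho(i), i,j = 1..k.
Equivalently, Durbin-Levinson gives phi_{kk} iteratively:
  phi_{11} = rho(1)
  phi_{kk} = [rho(k) - sum_{j=1..k-1} phi_{k-1,j} rho(k-j)]
            / [1 - sum_{j=1..k-1} phi_{k-1,j} rho(j)],
  phi_{k,j} = phi_{k-1,j} - phi_{kk} phi_{k-1,k-j},  j = 1..k-1.
Step k = 1:
  phi_11 = rho(1) = -0.7405.
Step k = 2:
  phi_22 = [rho(2) - phi_11 rho(1)] / [1 - phi_11 rho(1)] = [0.7389 - (-0.7405)(-0.7405)] / [1 - (-0.7405)(-0.7405)]
         = 0.19055975 / 0.45165975 = 0.4219.
Therefore phi_{22} = 0.4219.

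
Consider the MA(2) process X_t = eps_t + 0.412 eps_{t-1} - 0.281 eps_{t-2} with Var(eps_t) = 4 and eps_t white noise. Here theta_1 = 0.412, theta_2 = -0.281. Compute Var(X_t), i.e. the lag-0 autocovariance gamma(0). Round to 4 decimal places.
\gamma(0) = 4.9948

For an MA(q) process X_t = eps_t + sum_i theta_i eps_{t-i} with
Var(eps_t) = sigma^2, the variance is
  gamma(0) = sigma^2 * (1 + sum_i theta_i^2).
  sum_i theta_i^2 = (0.412)^2 + (-0.281)^2 = 0.169744 + 0.078961 = 0.248705.
  gamma(0) = 4 * (1 + 0.248705) = 4 * 1.248705 = 4.99482, which rounds to 4.9948.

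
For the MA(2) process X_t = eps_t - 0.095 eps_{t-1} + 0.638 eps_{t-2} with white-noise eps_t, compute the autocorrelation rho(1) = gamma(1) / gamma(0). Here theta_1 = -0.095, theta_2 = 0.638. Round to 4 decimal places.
\rho(1) = -0.1099

For an MA(q) process with theta_0 = 1, the autocovariance is
  gamma(k) = sigma^2 * sum_{i=0..q-k} theta_i * theta_{i+k},
and rho(k) = gamma(k) / gamma(0). Sigma^2 cancels.
  numerator   = (1)*(-0.095) + (-0.095)*(0.638) = -0.15561.
  denominator = (1)^2 + (-0.095)^2 + (0.638)^2 = 1.416069.
  rho(1) = -0.15561 / 1.416069 = -0.1099.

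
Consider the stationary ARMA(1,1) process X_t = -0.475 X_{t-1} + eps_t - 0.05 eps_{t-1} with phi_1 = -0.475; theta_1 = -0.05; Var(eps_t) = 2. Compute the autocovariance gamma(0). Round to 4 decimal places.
\gamma(0) = 2.7119

Multiply the model equation by X_{t-k} and take expectations. With theta_0 = psi_0 = 1 and psi_j the MA(infinity) weights, this gives
  gamma(k) - sum_i phi_i gamma(k-i) = c_k,
  c_k = sigma^2 * sum_{j=k..q} theta_j psi_{j-k}   (c_k = 0 for k > q),
using gamma(-m) = gamma(m).
psi-weights needed (psi_j = theta_j + sum_i phi_i psi_{j-i}):
  psi_1 = theta_1 + phi_1 = -0.05 + (-0.475) = -0.525
Right-hand sides:
  c_0 = sigma^2 (1 + theta_1 psi_1) = 2 * (1 + (-0.05)(-0.525)) = 2 * 1.02625 = 2.0525
  c_1 = sigma^2 theta_1 = 2 * (-0.05) = -0.1
  c_2 = 0
Equations for k = 0 and k = 1 (AR order 1):
  gamma(0) = phi_1 gamma(1) + c_0
  gamma(1) = phi_1 gamma(0) + c_1
Substituting the second into the first: gamma(0) (1 - phi_1^2) = c_0 + phi_1 c_1, so
  gamma(0) = (c_0 + phi_1 c_1) / (1 - phi_1^2) = (2.0525 + (-0.475)(-0.1)) / (1 - (-0.475)^2) = 2.1 / 0.774375 = 2.711864.
Therefore gamma(0) = 2.7119 (to 4 decimal places).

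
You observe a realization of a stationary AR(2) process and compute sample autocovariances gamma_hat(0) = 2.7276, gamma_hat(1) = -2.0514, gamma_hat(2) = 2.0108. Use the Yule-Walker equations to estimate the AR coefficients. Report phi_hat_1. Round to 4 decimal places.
\hat\phi_{1} = -0.4550

The Yule-Walker equations for an AR(p) process read, in matrix form,
  Gamma_p phi = r_p,   with   (Gamma_p)_{ij} = gamma(|i - j|),
                       (r_p)_i = gamma(i),   i,j = 1..p.
Substitute the sample gammas (Toeplitz matrix and right-hand side of size 2):
  Gamma_p = [[2.7276, -2.0514], [-2.0514, 2.7276]]
  r_p     = [-2.0514, 2.0108]
Written out:
  2.7276 phi_1 - 2.0514 phi_2 = -2.0514
  -2.0514 phi_1 + 2.7276 phi_2 = 2.0108
Solve by Cramer's rule:
  det = gamma(0)^2 - gamma(1)^2 = (2.7276)^2 - (-2.0514)^2 = 7.43980176 - 4.20824196 = 3.2315598
  phi_hat_1 = [gamma(1) gamma(0) - gamma(1) gamma(2)] / det = [(-2.0514)(2.7276) - (-2.0514)(2.0108)] / 3.2315598 = -1.47044352 / 3.2315598 = -0.455
  phi_hat_2 = [gamma(0) gamma(2) - gamma(1)^2] / det = [(2.7276)(2.0108) - (-2.0514)^2] / 3.2315598 = 1.27641612 / 3.2315598 = 0.395
So phi_hat = [-0.4550, 0.3950].
Therefore phi_hat_1 = -0.4550.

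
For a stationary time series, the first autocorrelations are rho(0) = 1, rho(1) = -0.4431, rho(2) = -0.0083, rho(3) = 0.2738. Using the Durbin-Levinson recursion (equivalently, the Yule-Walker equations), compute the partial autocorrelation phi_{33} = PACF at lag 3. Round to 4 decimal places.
\phi_{33} = 0.2080

The PACF at lag k is phi_{kk}, the last component of the solution
to the Yule-Walker system G_k phi = r_k where
  (G_k)_{ij} = rho(|i - j|), (r_k)_i = rho(i), i,j = 1..k.
Equivalently, Durbin-Levinson gives phi_{kk} iteratively:
  phi_{11} = rho(1)
  phi_{kk} = [rho(k) - sum_{j=1..k-1} phi_{k-1,j} rho(k-j)]
            / [1 - sum_{j=1..k-1} phi_{k-1,j} rho(j)],
  phi_{k,j} = phi_{k-1,j} - phi_{kk} phi_{k-1,k-j},  j = 1..k-1.
Step k = 1:
  phi_11 = rho(1) = -0.4431.
Step k = 2:
  phi_22 = [rho(2) - phi_11 rho(1)] / [1 - phi_11 rho(1)] = [-0.0083 - (-0.4431)(-0.4431)] / [1 - (-0.4431)(-0.4431)]
         = -0.20463761 / 0.80366239 = -0.254631.
  Update: phi_21 = phi_11 - phi_22 phi_11 = -0.4431 - (-0.254631)(-0.4431) = -0.555927.
Step k = 3:
  phi_33 = [rho(3) - phi_21 rho(2) - phi_22 rho(1)] / [1 - phi_21 rho(1) - phi_22 rho(2)]
    numerator   = 0.2738 - (-0.555927)(-0.0083) - (-0.254631)(-0.4431) = 0.15635867
    denominator = 1 - (-0.555927)(-0.4431) - (-0.254631)(-0.0083) = 0.75155525
  phi_33 = 0.15635867 / 0.75155525 = 0.208.
Therefore phi_{33} = 0.2080.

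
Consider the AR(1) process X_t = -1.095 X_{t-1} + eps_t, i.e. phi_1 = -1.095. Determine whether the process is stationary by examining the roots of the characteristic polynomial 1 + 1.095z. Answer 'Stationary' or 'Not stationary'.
\text{Not stationary}

The AR(p) characteristic polynomial is P(z) = 1 + 1.095z.
Stationarity requires all roots to lie outside the unit circle, i.e. |z| > 1 for every root.
This is linear in z: 1 + (1.095) z = 0  =>  z = -1/(1.095) = -0.913242,  |z| = 0.913242.
Moduli of all roots: 0.9132.
All moduli strictly greater than 1? No.
Verdict: Not stationary.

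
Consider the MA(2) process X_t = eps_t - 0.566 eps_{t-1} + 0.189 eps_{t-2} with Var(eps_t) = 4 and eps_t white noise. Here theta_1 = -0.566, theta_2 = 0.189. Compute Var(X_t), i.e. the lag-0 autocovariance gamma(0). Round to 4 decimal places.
\gamma(0) = 5.4243

For an MA(q) process X_t = eps_t + sum_i theta_i eps_{t-i} with
Var(eps_t) = sigma^2, the variance is
  gamma(0) = sigma^2 * (1 + sum_i theta_i^2).
  sum_i theta_i^2 = (-0.566)^2 + (0.189)^2 = 0.320356 + 0.035721 = 0.356077.
  gamma(0) = 4 * (1 + 0.356077) = 4 * 1.356077 = 5.424308, which rounds to 5.4243.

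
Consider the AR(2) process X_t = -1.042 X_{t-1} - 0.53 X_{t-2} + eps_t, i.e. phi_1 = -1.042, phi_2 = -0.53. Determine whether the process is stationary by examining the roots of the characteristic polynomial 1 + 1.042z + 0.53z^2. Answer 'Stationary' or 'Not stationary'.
\text{Stationary}

The AR(p) characteristic polynomial is P(z) = 1 + 1.042z + 0.53z^2.
Stationarity requires all roots to lie outside the unit circle, i.e. |z| > 1 for every root.
Set 1 + (1.042) z + (0.53) z^2 = 0, i.e. a z^2 + b z + c = 0 with a = 0.53, b = 1.042, c = 1.
Discriminant D = b^2 - 4ac = (1.042)^2 - 4*(0.53)*1 = 1.085764 - (2.12) = -1.034236.
D < 0, so the roots are the complex-conjugate pair z = (-b +/- i sqrt(-D)) / (2a) = -0.983 +/- 0.9594i.
For a conjugate pair |z|^2 = z * conj(z) = (product of roots) = c/a = 1/(0.53) = 1.886792, so |z| = sqrt(1.886792) = 1.3736 for both roots.
Moduli of all roots: 1.3736, 1.3736.
All moduli strictly greater than 1? Yes.
Verdict: Stationary.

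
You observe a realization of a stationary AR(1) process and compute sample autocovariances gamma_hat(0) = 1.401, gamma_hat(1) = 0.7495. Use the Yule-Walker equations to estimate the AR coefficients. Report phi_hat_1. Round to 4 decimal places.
\hat\phi_{1} = 0.5350

The Yule-Walker equations for an AR(p) process read, in matrix form,
  Gamma_p phi = r_p,   with   (Gamma_p)_{ij} = gamma(|i - j|),
                       (r_p)_i = gamma(i),   i,j = 1..p.
Substitute the sample gammas (Toeplitz matrix and right-hand side of size 1):
  Gamma_p = [[1.401]]
  r_p     = [0.7495]
With p = 1 this is the single equation gamma(0) phi_1 = gamma(1):
  phi_hat_1 = gamma(1) / gamma(0) = 0.7495 / 1.401 = 0.5350.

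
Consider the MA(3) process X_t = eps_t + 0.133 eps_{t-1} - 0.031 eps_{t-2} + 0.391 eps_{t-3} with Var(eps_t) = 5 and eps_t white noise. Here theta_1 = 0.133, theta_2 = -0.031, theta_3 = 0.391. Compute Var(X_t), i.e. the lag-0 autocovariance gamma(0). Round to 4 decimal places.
\gamma(0) = 5.8577

For an MA(q) process X_t = eps_t + sum_i theta_i eps_{t-i} with
Var(eps_t) = sigma^2, the variance is
  gamma(0) = sigma^2 * (1 + sum_i theta_i^2).
  sum_i theta_i^2 = (0.133)^2 + (-0.031)^2 + (0.391)^2 = 0.017689 + 0.000961 + 0.152881 = 0.171531.
  gamma(0) = 5 * (1 + 0.171531) = 5 * 1.171531 = 5.857655, which rounds to 5.8577.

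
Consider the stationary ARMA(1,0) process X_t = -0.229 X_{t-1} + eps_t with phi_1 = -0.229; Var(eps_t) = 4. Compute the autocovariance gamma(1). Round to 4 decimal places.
\gamma(1) = -0.9667

Multiply the model equation by X_{t-k} and take expectations. With theta_0 = psi_0 = 1 and psi_j the MA(infinity) weights, this gives
  gamma(k) - sum_i phi_i gamma(k-i) = c_k,
  c_k = sigma^2 * sum_{j=k..q} theta_j psi_{j-k}   (c_k = 0 for k > q),
using gamma(-m) = gamma(m).
Pure AR (q = 0): c_0 = sigma^2 = 4, c_k = 0 for k >= 1.
Equations for k = 0 and k = 1 (AR order 1):
  gamma(0) = phi_1 gamma(1) + c_0
  gamma(1) = phi_1 gamma(0) + c_1
Substituting the second into the first: gamma(0) (1 - phi_1^2) = c_0 + phi_1 c_1, so
  gamma(0) = c_0 / (1 - phi_1^2) = 4 / (1 - (-0.229)^2) = 4 / 0.947559 = 4.221373.
  gamma(1) = phi_1 gamma(0) = (-0.229)(4.221373) = -0.966694.
Therefore gamma(1) = -0.9667 (to 4 decimal places).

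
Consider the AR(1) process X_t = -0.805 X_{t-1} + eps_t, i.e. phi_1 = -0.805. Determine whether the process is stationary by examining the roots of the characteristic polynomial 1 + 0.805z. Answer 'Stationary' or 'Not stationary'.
\text{Stationary}

The AR(p) characteristic polynomial is P(z) = 1 + 0.805z.
Stationarity requires all roots to lie outside the unit circle, i.e. |z| > 1 for every root.
This is linear in z: 1 + (0.805) z = 0  =>  z = -1/(0.805) = -1.242236,  |z| = 1.242236.
Moduli of all roots: 1.2422.
All moduli strictly greater than 1? Yes.
Verdict: Stationary.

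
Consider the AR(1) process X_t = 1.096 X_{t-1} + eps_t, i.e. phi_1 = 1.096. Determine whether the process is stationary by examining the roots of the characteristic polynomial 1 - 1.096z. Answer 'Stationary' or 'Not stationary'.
\text{Not stationary}

The AR(p) characteristic polynomial is P(z) = 1 - 1.096z.
Stationarity requires all roots to lie outside the unit circle, i.e. |z| > 1 for every root.
This is linear in z: 1 + (-1.096) z = 0  =>  z = -1/(-1.096) = 0.912409,  |z| = 0.912409.
Moduli of all roots: 0.9124.
All moduli strictly greater than 1? No.
Verdict: Not stationary.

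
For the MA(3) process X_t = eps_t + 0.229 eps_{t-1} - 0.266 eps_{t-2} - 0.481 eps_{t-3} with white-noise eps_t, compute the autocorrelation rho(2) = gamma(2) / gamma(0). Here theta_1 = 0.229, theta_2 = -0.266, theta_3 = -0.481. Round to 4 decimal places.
\rho(2) = -0.2777

For an MA(q) process with theta_0 = 1, the autocovariance is
  gamma(k) = sigma^2 * sum_{i=0..q-k} theta_i * theta_{i+k},
and rho(k) = gamma(k) / gamma(0). Sigma^2 cancels.
  numerator   = (1)*(-0.266) + (0.229)*(-0.481) = -0.376149.
  denominator = (1)^2 + (0.229)^2 + (-0.266)^2 + (-0.481)^2 = 1.354558.
  rho(2) = -0.376149 / 1.354558 = -0.2777.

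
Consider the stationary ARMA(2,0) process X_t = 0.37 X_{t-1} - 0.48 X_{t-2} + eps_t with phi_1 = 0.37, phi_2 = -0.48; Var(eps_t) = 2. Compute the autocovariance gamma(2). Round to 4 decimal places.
\gamma(2) = -1.0742

Multiply the model equation by X_{t-k} and take expectations. With theta_0 = psi_0 = 1 and psi_j the MA(infinity) weights, this gives
  gamma(k) - sum_i phi_i gamma(k-i) = c_k,
  c_k = sigma^2 * sum_{j=k..q} theta_j psi_{j-k}   (c_k = 0 for k > q),
using gamma(-m) = gamma(m).
Pure AR (q = 0): c_0 = sigma^2 = 2, c_k = 0 for k >= 1.
Equations for k = 0, 1, 2 (AR order 2, c_2 = 0):
  (E0) gamma(0) = phi_1 gamma(1) + phi_2 gamma(2) + c_0
  (E1) gamma(1) = phi_1 gamma(0) + phi_2 gamma(1) + c_1
  (E2) gamma(2) = phi_1 gamma(1) + phi_2 gamma(0)
From (E1): gamma(1) = A gamma(0) + B with
  A = phi_1 / (1 - phi_2) = 0.37 / 1.48 = 0.25,   B = c_1 / (1 - phi_2) = 0 / 1.48 = 0.
Insert (E2) into (E0): gamma(0) (1 - phi_2^2) = phi_1 (1 + phi_2) gamma(1) + c_0.
  phi_1 (1 + phi_2) = (0.37)(0.52) = 0.1924,   1 - phi_2^2 = 0.7696.
Replace gamma(1) by A gamma(0) + B and collect gamma(0):
  gamma(0) [0.7696 - (0.1924)(0.25)] = c_0 = 2
  gamma(0) * 0.7215 = 2
  gamma(0) = 2 / 0.7215 = 2.772003.
  gamma(1) = A gamma(0) = (0.25)(2.772003) = 0.693001.
  gamma(2) = phi_1 gamma(1) + phi_2 gamma(0) = (0.37)(0.693001) + (-0.48)(2.772003) = -1.074151.
Therefore gamma(2) = -1.0742 (to 4 decimal places).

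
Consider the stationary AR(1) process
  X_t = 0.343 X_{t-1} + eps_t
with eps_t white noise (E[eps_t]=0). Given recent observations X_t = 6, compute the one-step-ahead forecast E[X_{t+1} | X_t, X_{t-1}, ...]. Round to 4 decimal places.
E[X_{t+1} \mid \mathcal F_t] = 2.0580

For an AR(p) model X_t = c + sum_i phi_i X_{t-i} + eps_t, the
one-step-ahead conditional mean is
  E[X_{t+1} | X_t, ...] = c + sum_i phi_i X_{t+1-i}.
Substitute known values:
  E[X_{t+1} | ...] = (0.343) * (6)
                   = 2.0580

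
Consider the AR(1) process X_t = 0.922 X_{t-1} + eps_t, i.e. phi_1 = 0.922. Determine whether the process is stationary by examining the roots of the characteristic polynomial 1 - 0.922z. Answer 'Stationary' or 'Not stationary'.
\text{Stationary}

The AR(p) characteristic polynomial is P(z) = 1 - 0.922z.
Stationarity requires all roots to lie outside the unit circle, i.e. |z| > 1 for every root.
This is linear in z: 1 + (-0.922) z = 0  =>  z = -1/(-0.922) = 1.084599,  |z| = 1.084599.
Moduli of all roots: 1.0846.
All moduli strictly greater than 1? Yes.
Verdict: Stationary.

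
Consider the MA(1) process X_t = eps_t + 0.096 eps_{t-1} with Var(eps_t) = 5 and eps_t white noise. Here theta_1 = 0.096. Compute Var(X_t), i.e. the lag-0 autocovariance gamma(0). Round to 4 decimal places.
\gamma(0) = 5.0461

For an MA(q) process X_t = eps_t + sum_i theta_i eps_{t-i} with
Var(eps_t) = sigma^2, the variance is
  gamma(0) = sigma^2 * (1 + sum_i theta_i^2).
  sum_i theta_i^2 = (0.096)^2 = 0.009216.
  gamma(0) = 5 * (1 + 0.009216) = 5 * 1.009216 = 5.04608, which rounds to 5.0461.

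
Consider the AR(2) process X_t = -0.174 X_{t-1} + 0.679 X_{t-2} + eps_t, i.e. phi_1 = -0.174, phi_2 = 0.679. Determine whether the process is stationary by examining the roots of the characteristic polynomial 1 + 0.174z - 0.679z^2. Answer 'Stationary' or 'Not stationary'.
\text{Stationary}

The AR(p) characteristic polynomial is P(z) = 1 + 0.174z - 0.679z^2.
Stationarity requires all roots to lie outside the unit circle, i.e. |z| > 1 for every root.
Set 1 + (0.174) z + (-0.679) z^2 = 0, i.e. a z^2 + b z + c = 0 with a = -0.679, b = 0.174, c = 1.
Discriminant D = b^2 - 4ac = (0.174)^2 - 4*(-0.679)*1 = 0.030276 - (-2.716) = 2.746276.
D >= 0, so the roots are real: z = (-b +/- sqrt(D)) / (2a) = (-0.174 +/- 1.657189) / (-1.358).
  z_1 = (-0.174 + 1.657189) / (-1.358) = -1.0922,   |z_1| = 1.0922.
  z_2 = (-0.174 - 1.657189) / (-1.358) = 1.3484,   |z_2| = 1.3484.
Moduli of all roots: 1.0922, 1.3484.
All moduli strictly greater than 1? Yes.
Verdict: Stationary.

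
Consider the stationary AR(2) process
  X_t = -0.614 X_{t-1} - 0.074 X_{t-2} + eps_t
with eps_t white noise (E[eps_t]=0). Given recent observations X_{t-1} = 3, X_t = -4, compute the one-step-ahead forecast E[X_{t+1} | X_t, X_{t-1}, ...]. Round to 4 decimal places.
E[X_{t+1} \mid \mathcal F_t] = 2.2340

For an AR(p) model X_t = c + sum_i phi_i X_{t-i} + eps_t, the
one-step-ahead conditional mean is
  E[X_{t+1} | X_t, ...] = c + sum_i phi_i X_{t+1-i}.
Substitute known values:
  E[X_{t+1} | ...] = (-0.614) * (-4) + (-0.074) * (3)
                   = 2.2340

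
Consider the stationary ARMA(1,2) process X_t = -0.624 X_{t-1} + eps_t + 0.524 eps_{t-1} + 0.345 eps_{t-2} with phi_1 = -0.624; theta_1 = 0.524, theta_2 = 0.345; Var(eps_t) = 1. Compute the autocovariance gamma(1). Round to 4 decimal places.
\gamma(1) = -0.3104

Multiply the model equation by X_{t-k} and take expectations. With theta_0 = psi_0 = 1 and psi_j the MA(infinity) weights, this gives
  gamma(k) - sum_i phi_i gamma(k-i) = c_k,
  c_k = sigma^2 * sum_{j=k..q} theta_j psi_{j-k}   (c_k = 0 for k > q),
using gamma(-m) = gamma(m).
psi-weights needed (psi_j = theta_j + sum_i phi_i psi_{j-i}):
  psi_1 = theta_1 + phi_1 = 0.524 + (-0.624) = -0.1
  psi_2 = theta_2 + phi_1 psi_1 = 0.345 + (-0.624)(-0.1) = 0.4074
Right-hand sides:
  c_0 = sigma^2 (1 + theta_1 psi_1 + theta_2 psi_2) = 1 * (1 + (0.524)(-0.1) + (0.345)(0.4074)) = 1 * 1.088153 = 1.088153
  c_1 = sigma^2 (theta_1 + theta_2 psi_1) = 1 * (0.524 + (0.345)(-0.1)) = 0.4895
  c_2 = sigma^2 theta_2 = 1 * (0.345) = 0.345
Equations for k = 0 and k = 1 (AR order 1):
  gamma(0) = phi_1 gamma(1) + c_0
  gamma(1) = phi_1 gamma(0) + c_1
Substituting the second into the first: gamma(0) (1 - phi_1^2) = c_0 + phi_1 c_1, so
  gamma(0) = (c_0 + phi_1 c_1) / (1 - phi_1^2) = (1.088153 + (-0.624)(0.4895)) / (1 - (-0.624)^2) = 0.782705 / 0.610624 = 1.281812.
  gamma(1) = phi_1 gamma(0) + c_1 = (-0.624)(1.281812) + (0.4895) = -0.310351.
Therefore gamma(1) = -0.3104 (to 4 decimal places).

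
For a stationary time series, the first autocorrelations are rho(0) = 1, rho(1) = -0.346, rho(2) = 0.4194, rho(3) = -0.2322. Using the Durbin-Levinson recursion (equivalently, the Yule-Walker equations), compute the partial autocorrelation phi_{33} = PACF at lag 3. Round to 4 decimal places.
\phi_{33} = -0.0240

The PACF at lag k is phi_{kk}, the last component of the solution
to the Yule-Walker system G_k phi = r_k where
  (G_k)_{ij} = rho(|i - j|), (r_k)_i = rho(i), i,j = 1..k.
Equivalently, Durbin-Levinson gives phi_{kk} iteratively:
  phi_{11} = rho(1)
  phi_{kk} = [rho(k) - sum_{j=1..k-1} phi_{k-1,j} rho(k-j)]
            / [1 - sum_{j=1..k-1} phi_{k-1,j} rho(j)],
  phi_{k,j} = phi_{k-1,j} - phi_{kk} phi_{k-1,k-j},  j = 1..k-1.
Step k = 1:
  phi_11 = rho(1) = -0.346.
Step k = 2:
  phi_22 = [rho(2) - phi_11 rho(1)] / [1 - phi_11 rho(1)] = [0.4194 - (-0.346)(-0.346)] / [1 - (-0.346)(-0.346)]
         = 0.299684 / 0.880284 = 0.34044.
  Update: phi_21 = phi_11 - phi_22 phi_11 = -0.346 - (0.34044)(-0.346) = -0.228208.
Step k = 3:
  phi_33 = [rho(3) - phi_21 rho(2) - phi_22 rho(1)] / [1 - phi_21 rho(1) - phi_22 rho(2)]
    numerator   = -0.2322 - (-0.228208)(0.4194) - (0.34044)(-0.346) = -0.0186974
    denominator = 1 - (-0.228208)(-0.346) - (0.34044)(0.4194) = 0.77825954
  phi_33 = -0.0186974 / 0.77825954 = -0.024.
Therefore phi_{33} = -0.0240.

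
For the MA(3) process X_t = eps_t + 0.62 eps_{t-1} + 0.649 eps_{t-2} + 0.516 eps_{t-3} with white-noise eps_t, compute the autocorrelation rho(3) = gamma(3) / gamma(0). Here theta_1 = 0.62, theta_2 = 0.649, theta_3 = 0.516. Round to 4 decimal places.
\rho(3) = 0.2491

For an MA(q) process with theta_0 = 1, the autocovariance is
  gamma(k) = sigma^2 * sum_{i=0..q-k} theta_i * theta_{i+k},
and rho(k) = gamma(k) / gamma(0). Sigma^2 cancels.
  numerator   = (1)*(0.516) = 0.516.
  denominator = (1)^2 + (0.62)^2 + (0.649)^2 + (0.516)^2 = 2.071857.
  rho(3) = 0.516 / 2.071857 = 0.2491.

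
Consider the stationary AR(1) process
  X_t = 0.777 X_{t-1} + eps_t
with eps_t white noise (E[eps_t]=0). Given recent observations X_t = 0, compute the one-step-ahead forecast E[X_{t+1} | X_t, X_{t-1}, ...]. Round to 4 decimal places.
E[X_{t+1} \mid \mathcal F_t] = 0.0000

For an AR(p) model X_t = c + sum_i phi_i X_{t-i} + eps_t, the
one-step-ahead conditional mean is
  E[X_{t+1} | X_t, ...] = c + sum_i phi_i X_{t+1-i}.
Substitute known values:
  E[X_{t+1} | ...] = (0.777) * (0)
                   = 0.0000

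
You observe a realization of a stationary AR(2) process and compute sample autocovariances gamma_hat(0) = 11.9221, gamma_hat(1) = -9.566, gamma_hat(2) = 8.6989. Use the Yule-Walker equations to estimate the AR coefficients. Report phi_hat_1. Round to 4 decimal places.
\hat\phi_{1} = -0.6090

The Yule-Walker equations for an AR(p) process read, in matrix form,
  Gamma_p phi = r_p,   with   (Gamma_p)_{ij} = gamma(|i - j|),
                       (r_p)_i = gamma(i),   i,j = 1..p.
Substitute the sample gammas (Toeplitz matrix and right-hand side of size 2):
  Gamma_p = [[11.9221, -9.566], [-9.566, 11.9221]]
  r_p     = [-9.566, 8.6989]
Written out:
  11.9221 phi_1 - 9.566 phi_2 = -9.566
  -9.566 phi_1 + 11.9221 phi_2 = 8.6989
Solve by Cramer's rule:
  det = gamma(0)^2 - gamma(1)^2 = (11.9221)^2 - (-9.566)^2 = 142.13646841 - 91.508356 = 50.62811241
  phi_hat_1 = [gamma(1) gamma(0) - gamma(1) gamma(2)] / det = [(-9.566)(11.9221) - (-9.566)(8.6989)] / 50.62811241 = -30.8331312 / 50.62811241 = -0.609
  phi_hat_2 = [gamma(0) gamma(2) - gamma(1)^2] / det = [(11.9221)(8.6989) - (-9.566)^2] / 50.62811241 = 12.20079969 / 50.62811241 = 0.241
So phi_hat = [-0.6090, 0.2410].
Therefore phi_hat_1 = -0.6090.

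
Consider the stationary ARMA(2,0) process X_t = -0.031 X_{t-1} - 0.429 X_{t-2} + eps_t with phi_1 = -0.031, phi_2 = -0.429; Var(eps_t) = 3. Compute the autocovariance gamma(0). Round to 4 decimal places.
\gamma(0) = 3.6784

Multiply the model equation by X_{t-k} and take expectations. With theta_0 = psi_0 = 1 and psi_j the MA(infinity) weights, this gives
  gamma(k) - sum_i phi_i gamma(k-i) = c_k,
  c_k = sigma^2 * sum_{j=k..q} theta_j psi_{j-k}   (c_k = 0 for k > q),
using gamma(-m) = gamma(m).
Pure AR (q = 0): c_0 = sigma^2 = 3, c_k = 0 for k >= 1.
Equations for k = 0, 1, 2 (AR order 2, c_2 = 0):
  (E0) gamma(0) = phi_1 gamma(1) + phi_2 gamma(2) + c_0
  (E1) gamma(1) = phi_1 gamma(0) + phi_2 gamma(1) + c_1
  (E2) gamma(2) = phi_1 gamma(1) + phi_2 gamma(0)
From (E1): gamma(1) = A gamma(0) + B with
  A = phi_1 / (1 - phi_2) = -0.031 / 1.429 = -0.021693,   B = c_1 / (1 - phi_2) = 0 / 1.429 = 0.
Insert (E2) into (E0): gamma(0) (1 - phi_2^2) = phi_1 (1 + phi_2) gamma(1) + c_0.
  phi_1 (1 + phi_2) = (-0.031)(0.571) = -0.017701,   1 - phi_2^2 = 0.815959.
Replace gamma(1) by A gamma(0) + B and collect gamma(0):
  gamma(0) [0.815959 - (-0.017701)(-0.021693)] = c_0 = 3
  gamma(0) * 0.815575 = 3
  gamma(0) = 3 / 0.815575 = 3.678386.
Therefore gamma(0) = 3.6784 (to 4 decimal places).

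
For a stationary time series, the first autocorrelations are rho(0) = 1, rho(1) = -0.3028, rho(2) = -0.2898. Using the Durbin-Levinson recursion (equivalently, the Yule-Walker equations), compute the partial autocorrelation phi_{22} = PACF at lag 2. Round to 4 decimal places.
\phi_{22} = -0.4200

The PACF at lag k is phi_{kk}, the last component of the solution
to the Yule-Walker system G_k phi = r_k where
  (G_k)_{ij} = rho(|i - j|), (r_k)_i = rho(i), i,j = 1..k.
Equivalently, Durbin-Levinson gives phi_{kk} iteratively:
  phi_{11} = rho(1)
  phi_{kk} = [rho(k) - sum_{j=1..k-1} phi_{k-1,j} rho(k-j)]
            / [1 - sum_{j=1..k-1} phi_{k-1,j} rho(j)],
  phi_{k,j} = phi_{k-1,j} - phi_{kk} phi_{k-1,k-j},  j = 1..k-1.
Step k = 1:
  phi_11 = rho(1) = -0.3028.
Step k = 2:
  phi_22 = [rho(2) - phi_11 rho(1)] / [1 - phi_11 rho(1)] = [-0.2898 - (-0.3028)(-0.3028)] / [1 - (-0.3028)(-0.3028)]
         = -0.38148784 / 0.90831216 = -0.42.
Therefore phi_{22} = -0.4200.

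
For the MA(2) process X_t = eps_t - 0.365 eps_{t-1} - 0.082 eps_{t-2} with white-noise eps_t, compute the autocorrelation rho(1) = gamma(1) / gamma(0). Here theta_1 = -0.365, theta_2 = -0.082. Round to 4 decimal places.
\rho(1) = -0.2939

For an MA(q) process with theta_0 = 1, the autocovariance is
  gamma(k) = sigma^2 * sum_{i=0..q-k} theta_i * theta_{i+k},
and rho(k) = gamma(k) / gamma(0). Sigma^2 cancels.
  numerator   = (1)*(-0.365) + (-0.365)*(-0.082) = -0.33507.
  denominator = (1)^2 + (-0.365)^2 + (-0.082)^2 = 1.139949.
  rho(1) = -0.33507 / 1.139949 = -0.2939.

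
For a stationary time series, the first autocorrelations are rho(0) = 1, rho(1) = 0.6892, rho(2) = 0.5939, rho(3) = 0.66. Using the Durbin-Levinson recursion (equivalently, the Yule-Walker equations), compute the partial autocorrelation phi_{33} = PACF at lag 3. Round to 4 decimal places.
\phi_{33} = 0.3760

The PACF at lag k is phi_{kk}, the last component of the solution
to the Yule-Walker system G_k phi = r_k where
  (G_k)_{ij} = rho(|i - j|), (r_k)_i = rho(i), i,j = 1..k.
Equivalently, Durbin-Levinson gives phi_{kk} iteratively:
  phi_{11} = rho(1)
  phi_{kk} = [rho(k) - sum_{j=1..k-1} phi_{k-1,j} rho(k-j)]
            / [1 - sum_{j=1..k-1} phi_{k-1,j} rho(j)],
  phi_{k,j} = phi_{k-1,j} - phi_{kk} phi_{k-1,k-j},  j = 1..k-1.
Step k = 1:
  phi_11 = rho(1) = 0.6892.
Step k = 2:
  phi_22 = [rho(2) - phi_11 rho(1)] / [1 - phi_11 rho(1)] = [0.5939 - (0.6892)(0.6892)] / [1 - (0.6892)(0.6892)]
         = 0.11890336 / 0.52500336 = 0.226481.
  Update: phi_21 = phi_11 - phi_22 phi_11 = 0.6892 - (0.226481)(0.6892) = 0.533109.
Step k = 3:
  phi_33 = [rho(3) - phi_21 rho(2) - phi_22 rho(1)] / [1 - phi_21 rho(1) - phi_22 rho(2)]
    numerator   = 0.66 - (0.533109)(0.5939) - (0.226481)(0.6892) = 0.18729565
    denominator = 1 - (0.533109)(0.6892) - (0.226481)(0.5939) = 0.49807399
  phi_33 = 0.18729565 / 0.49807399 = 0.376.
Therefore phi_{33} = 0.3760.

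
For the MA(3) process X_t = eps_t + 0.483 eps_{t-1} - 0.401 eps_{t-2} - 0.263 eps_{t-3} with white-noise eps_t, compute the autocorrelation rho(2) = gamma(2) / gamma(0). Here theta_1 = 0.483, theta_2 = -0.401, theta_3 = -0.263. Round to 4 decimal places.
\rho(2) = -0.3609

For an MA(q) process with theta_0 = 1, the autocovariance is
  gamma(k) = sigma^2 * sum_{i=0..q-k} theta_i * theta_{i+k},
and rho(k) = gamma(k) / gamma(0). Sigma^2 cancels.
  numerator   = (1)*(-0.401) + (0.483)*(-0.263) = -0.528029.
  denominator = (1)^2 + (0.483)^2 + (-0.401)^2 + (-0.263)^2 = 1.463259.
  rho(2) = -0.528029 / 1.463259 = -0.3609.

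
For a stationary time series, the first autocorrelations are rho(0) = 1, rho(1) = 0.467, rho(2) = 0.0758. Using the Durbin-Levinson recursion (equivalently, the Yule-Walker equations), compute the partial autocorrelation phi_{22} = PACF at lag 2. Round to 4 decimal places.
\phi_{22} = -0.1820

The PACF at lag k is phi_{kk}, the last component of the solution
to the Yule-Walker system G_k phi = r_k where
  (G_k)_{ij} = rho(|i - j|), (r_k)_i = rho(i), i,j = 1..k.
Equivalently, Durbin-Levinson gives phi_{kk} iteratively:
  phi_{11} = rho(1)
  phi_{kk} = [rho(k) - sum_{j=1..k-1} phi_{k-1,j} rho(k-j)]
            / [1 - sum_{j=1..k-1} phi_{k-1,j} rho(j)],
  phi_{k,j} = phi_{k-1,j} - phi_{kk} phi_{k-1,k-j},  j = 1..k-1.
Step k = 1:
  phi_11 = rho(1) = 0.467.
Step k = 2:
  phi_22 = [rho(2) - phi_11 rho(1)] / [1 - phi_11 rho(1)] = [0.0758 - (0.467)(0.467)] / [1 - (0.467)(0.467)]
         = -0.142289 / 0.781911 = -0.182.
Therefore phi_{22} = -0.1820.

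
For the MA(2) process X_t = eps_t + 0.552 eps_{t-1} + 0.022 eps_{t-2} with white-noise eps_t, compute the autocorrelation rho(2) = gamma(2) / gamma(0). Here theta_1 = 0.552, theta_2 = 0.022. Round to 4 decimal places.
\rho(2) = 0.0169

For an MA(q) process with theta_0 = 1, the autocovariance is
  gamma(k) = sigma^2 * sum_{i=0..q-k} theta_i * theta_{i+k},
and rho(k) = gamma(k) / gamma(0). Sigma^2 cancels.
  numerator   = (1)*(0.022) = 0.022.
  denominator = (1)^2 + (0.552)^2 + (0.022)^2 = 1.305188.
  rho(2) = 0.022 / 1.305188 = 0.0169.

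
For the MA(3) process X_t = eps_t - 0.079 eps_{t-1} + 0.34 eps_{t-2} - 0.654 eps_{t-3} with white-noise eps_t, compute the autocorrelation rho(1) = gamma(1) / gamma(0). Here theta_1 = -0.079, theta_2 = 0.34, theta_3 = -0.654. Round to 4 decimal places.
\rho(1) = -0.2118

For an MA(q) process with theta_0 = 1, the autocovariance is
  gamma(k) = sigma^2 * sum_{i=0..q-k} theta_i * theta_{i+k},
and rho(k) = gamma(k) / gamma(0). Sigma^2 cancels.
  numerator   = (1)*(-0.079) + (-0.079)*(0.34) + (0.34)*(-0.654) = -0.32822.
  denominator = (1)^2 + (-0.079)^2 + (0.34)^2 + (-0.654)^2 = 1.549557.
  rho(1) = -0.32822 / 1.549557 = -0.2118.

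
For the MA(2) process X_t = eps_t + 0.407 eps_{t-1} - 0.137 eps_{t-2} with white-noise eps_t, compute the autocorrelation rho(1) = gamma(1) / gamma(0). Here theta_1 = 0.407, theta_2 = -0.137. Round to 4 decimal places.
\rho(1) = 0.2966

For an MA(q) process with theta_0 = 1, the autocovariance is
  gamma(k) = sigma^2 * sum_{i=0..q-k} theta_i * theta_{i+k},
and rho(k) = gamma(k) / gamma(0). Sigma^2 cancels.
  numerator   = (1)*(0.407) + (0.407)*(-0.137) = 0.351241.
  denominator = (1)^2 + (0.407)^2 + (-0.137)^2 = 1.184418.
  rho(1) = 0.351241 / 1.184418 = 0.2966.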